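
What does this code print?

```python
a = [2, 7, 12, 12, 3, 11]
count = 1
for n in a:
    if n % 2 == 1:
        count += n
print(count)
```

22

n=2: not odd
n=7: odd, count = 1+7 = 8
n=12: not odd
n=12: not odd
n=3: odd, count = 8+3 = 11
n=11: odd, count = 11+11 = 22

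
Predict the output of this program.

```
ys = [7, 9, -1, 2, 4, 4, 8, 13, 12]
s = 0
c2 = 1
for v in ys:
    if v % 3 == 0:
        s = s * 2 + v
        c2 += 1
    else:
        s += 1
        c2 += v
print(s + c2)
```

v=7: not %3==0, s = 0+1 = 1; c2=8
v=9: %3==0, s = 1*2+9 = 11; c2=9
v=-1: not %3==0, s = 11+1 = 12; c2=8
v=2: not %3==0, s = 12+1 = 13; c2=10
v=4: not %3==0, s = 13+1 = 14; c2=14
v=4: not %3==0, s = 14+1 = 15; c2=18
v=8: not %3==0, s = 15+1 = 16; c2=26
v=13: not %3==0, s = 16+1 = 17; c2=39
v=12: %3==0, s = 17*2+12 = 46; c2=40
s+c2 = 46+40 = 86

86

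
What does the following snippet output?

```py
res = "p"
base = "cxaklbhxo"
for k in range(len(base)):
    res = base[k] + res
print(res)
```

oxhblkaxcp

k=0: prepend 'c' → 'cp'
k=1: prepend 'x' → 'xcp'
k=2: prepend 'a' → 'axcp'
k=3: prepend 'k' → 'kaxcp'
k=4: prepend 'l' → 'lkaxcp'
k=5: prepend 'b' → 'blkaxcp'
k=6: prepend 'h' → 'hblkaxcp'
k=7: prepend 'x' → 'xhblkaxcp'
k=8: prepend 'o' → 'oxhblkaxcp'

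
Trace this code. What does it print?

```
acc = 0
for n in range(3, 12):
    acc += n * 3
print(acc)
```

189

n=3: acc = 0+3*3 = 9
n=4: acc = 9+4*3 = 21
n=5: acc = 21+5*3 = 36
n=6: acc = 36+6*3 = 54
n=7: acc = 54+7*3 = 75
n=8: acc = 75+8*3 = 99
n=9: acc = 99+9*3 = 126
n=10: acc = 126+10*3 = 156
n=11: acc = 156+11*3 = 189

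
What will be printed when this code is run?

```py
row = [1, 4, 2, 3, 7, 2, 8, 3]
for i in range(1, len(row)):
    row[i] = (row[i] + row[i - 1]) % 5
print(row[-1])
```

i=1: row[1] = (4+1)%5 = 0 → [1, 0, 2, 3, 7, 2, 8, 3]
i=2: row[2] = (2+0)%5 = 2 → [1, 0, 2, 3, 7, 2, 8, 3]
i=3: row[3] = (3+2)%5 = 0 → [1, 0, 2, 0, 7, 2, 8, 3]
i=4: row[4] = (7+0)%5 = 2 → [1, 0, 2, 0, 2, 2, 8, 3]
i=5: row[5] = (2+2)%5 = 4 → [1, 0, 2, 0, 2, 4, 8, 3]
i=6: row[6] = (8+4)%5 = 2 → [1, 0, 2, 0, 2, 4, 2, 3]
i=7: row[7] = (3+2)%5 = 0 → [1, 0, 2, 0, 2, 4, 2, 0]

0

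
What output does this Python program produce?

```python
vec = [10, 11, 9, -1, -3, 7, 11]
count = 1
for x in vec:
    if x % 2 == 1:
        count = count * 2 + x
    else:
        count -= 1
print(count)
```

x=10: not odd, count = 1-1 = 0
x=11: odd, count = 0*2+11 = 11
x=9: odd, count = 11*2+9 = 31
x=-1: odd, count = 31*2+(-1) = 61
x=-3: odd, count = 61*2+(-3) = 119
x=7: odd, count = 119*2+7 = 245
x=11: odd, count = 245*2+11 = 501

501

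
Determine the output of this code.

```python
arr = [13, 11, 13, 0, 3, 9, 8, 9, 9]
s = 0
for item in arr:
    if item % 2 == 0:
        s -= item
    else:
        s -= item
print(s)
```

-75

item=13: not even, s = 0-13 = -13
item=11: not even, s = (-13)-11 = -24
item=13: not even, s = (-24)-13 = -37
item=0: even, s = (-37)-0 = -37
item=3: not even, s = (-37)-3 = -40
item=9: not even, s = (-40)-9 = -49
item=8: even, s = (-49)-8 = -57
item=9: not even, s = (-57)-9 = -66
item=9: not even, s = (-66)-9 = -75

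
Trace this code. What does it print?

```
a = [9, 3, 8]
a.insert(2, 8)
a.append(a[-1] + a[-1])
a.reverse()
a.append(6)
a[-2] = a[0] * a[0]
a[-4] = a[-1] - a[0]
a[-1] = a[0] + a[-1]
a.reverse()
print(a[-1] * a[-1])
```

insert 8 at 2 → [9, 3, 8, 8]
append a[-1]+a[-1] = 8+8 = 16 → [9, 3, 8, 8, 16]
reverse → [16, 8, 8, 3, 9]
append 6 → [16, 8, 8, 3, 9, 6]
a[-2] = a[0]*a[0] = 16*16 = 256 → [16, 8, 8, 3, 256, 6]
a[-4] = a[-1]-a[0] = 6-16 = -10 → [16, 8, -10, 3, 256, 6]
a[-1] = a[0]+a[-1] = 16+6 = 22 → [16, 8, -10, 3, 256, 22]
reverse → [22, 256, 3, -10, 8, 16]
a[-1]*a[-1] = 16*16 = 256

256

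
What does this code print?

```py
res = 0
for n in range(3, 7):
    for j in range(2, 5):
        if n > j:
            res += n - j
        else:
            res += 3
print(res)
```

n=3,j=2: 3>2, res = 0+1 = 1
n=3,j=3: not 3>3, res = 1+3 = 4
n=3,j=4: not 3>4, res = 4+3 = 7
n=4,j=2: 4>2, res = 7+2 = 9
n=4,j=3: 4>3, res = 9+1 = 10
n=4,j=4: not 4>4, res = 10+3 = 13
n=5,j=2: 5>2, res = 13+3 = 16
n=5,j=3: 5>3, res = 16+2 = 18
n=5,j=4: 5>4, res = 18+1 = 19
n=6,j=2: 6>2, res = 19+4 = 23
n=6,j=3: 6>3, res = 23+3 = 26
n=6,j=4: 6>4, res = 26+2 = 28

28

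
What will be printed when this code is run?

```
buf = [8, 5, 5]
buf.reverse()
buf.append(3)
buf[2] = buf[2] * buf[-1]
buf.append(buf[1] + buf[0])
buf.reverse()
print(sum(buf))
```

reverse → [5, 5, 8]
append 3 → [5, 5, 8, 3]
buf[2] = buf[2]*buf[-1] = 8*3 = 24 → [5, 5, 24, 3]
append buf[1]+buf[0] = 5+5 = 10 → [5, 5, 24, 3, 10]
reverse → [10, 3, 24, 5, 5]
sum = 47

47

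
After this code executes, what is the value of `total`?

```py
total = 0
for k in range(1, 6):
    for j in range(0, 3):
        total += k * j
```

k=1,j=0: total = 0+0 = 0
k=1,j=1: total = 0+1 = 1
k=1,j=2: total = 1+2 = 3
k=2,j=0: total = 3+0 = 3
k=2,j=1: total = 3+2 = 5
k=2,j=2: total = 5+4 = 9
k=3,j=0: total = 9+0 = 9
k=3,j=1: total = 9+3 = 12
k=3,j=2: total = 12+6 = 18
k=4,j=0: total = 18+0 = 18
k=4,j=1: total = 18+4 = 22
k=4,j=2: total = 22+8 = 30
k=5,j=0: total = 30+0 = 30
k=5,j=1: total = 30+5 = 35
k=5,j=2: total = 35+10 = 45

45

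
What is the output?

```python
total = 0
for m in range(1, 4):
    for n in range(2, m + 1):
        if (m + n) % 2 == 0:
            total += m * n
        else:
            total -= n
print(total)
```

m=2,n=2: even sum, total = 0+4 = 4
m=3,n=2: odd sum, total = 4-2 = 2
m=3,n=3: even sum, total = 2+9 = 11

11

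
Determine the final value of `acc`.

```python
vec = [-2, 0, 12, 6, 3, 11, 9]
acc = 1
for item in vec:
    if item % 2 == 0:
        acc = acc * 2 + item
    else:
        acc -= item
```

item=-2: even, acc = 1*2+(-2) = 0
item=0: even, acc = 0*2+0 = 0
item=12: even, acc = 0*2+12 = 12
item=6: even, acc = 12*2+6 = 30
item=3: not even, acc = 30-3 = 27
item=11: not even, acc = 27-11 = 16
item=9: not even, acc = 16-9 = 7

7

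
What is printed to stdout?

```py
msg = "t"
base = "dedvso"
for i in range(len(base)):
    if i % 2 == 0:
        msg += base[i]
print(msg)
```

tdds

i=0: add 'd' → 'td'
i=1: skip
i=2: add 'd' → 'tdd'
i=3: skip
i=4: add 's' → 'tdds'
i=5: skip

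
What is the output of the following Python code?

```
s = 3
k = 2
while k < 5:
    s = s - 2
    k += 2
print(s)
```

-1

k=2: s = 3-2 = 1
k=4: s = 1-2 = -1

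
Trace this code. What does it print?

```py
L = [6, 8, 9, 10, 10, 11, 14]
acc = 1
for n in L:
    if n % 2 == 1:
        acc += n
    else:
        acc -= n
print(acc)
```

n=6: not odd, acc = 1-6 = -5
n=8: not odd, acc = (-5)-8 = -13
n=9: odd, acc = (-13)+9 = -4
n=10: not odd, acc = (-4)-10 = -14
n=10: not odd, acc = (-14)-10 = -24
n=11: odd, acc = (-24)+11 = -13
n=14: not odd, acc = (-13)-14 = -27

-27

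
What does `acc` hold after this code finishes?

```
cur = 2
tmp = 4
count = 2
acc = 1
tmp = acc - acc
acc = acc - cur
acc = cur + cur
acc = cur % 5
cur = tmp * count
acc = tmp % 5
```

0

tmp = 1-1 = 0
acc = 1-2 = -1
acc = 2+2 = 4
acc = 2%5 = 2
cur = 0*2 = 0
acc = 0%5 = 0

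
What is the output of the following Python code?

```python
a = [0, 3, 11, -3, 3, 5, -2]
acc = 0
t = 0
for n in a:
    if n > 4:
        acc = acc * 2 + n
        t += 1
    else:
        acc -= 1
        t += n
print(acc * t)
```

42

n=0: not >4, acc = 0-1 = -1; t=0
n=3: not >4, acc = (-1)-1 = -2; t=3
n=11: >4, acc = (-2)*2+11 = 7; t=4
n=-3: not >4, acc = 7-1 = 6; t=1
n=3: not >4, acc = 6-1 = 5; t=4
n=5: >4, acc = 5*2+5 = 15; t=5
n=-2: not >4, acc = 15-1 = 14; t=3
acc*t = 14*3 = 42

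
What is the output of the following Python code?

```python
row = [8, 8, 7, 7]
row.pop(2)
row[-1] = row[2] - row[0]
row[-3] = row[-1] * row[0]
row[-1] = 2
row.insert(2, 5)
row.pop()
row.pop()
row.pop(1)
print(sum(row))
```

pop(2) removes 7 → [8, 8, 7]
row[-1] = row[2]-row[0] = 7-8 = -1 → [8, 8, -1]
row[-3] = row[-1]*row[0] = (-1)*8 = -8 → [-8, 8, -1]
row[-1] = 2 → [-8, 8, 2]
insert 5 at 2 → [-8, 8, 5, 2]
pop() removes 2 → [-8, 8, 5]
pop() removes 5 → [-8, 8]
pop(1) removes 8 → [-8]
sum = -8

-8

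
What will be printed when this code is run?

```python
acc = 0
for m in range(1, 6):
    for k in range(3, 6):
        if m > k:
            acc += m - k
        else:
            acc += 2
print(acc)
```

m=1,k=3: not 1>3, acc = 0+2 = 2
m=1,k=4: not 1>4, acc = 2+2 = 4
m=1,k=5: not 1>5, acc = 4+2 = 6
m=2,k=3: not 2>3, acc = 6+2 = 8
m=2,k=4: not 2>4, acc = 8+2 = 10
m=2,k=5: not 2>5, acc = 10+2 = 12
m=3,k=3: not 3>3, acc = 12+2 = 14
m=3,k=4: not 3>4, acc = 14+2 = 16
m=3,k=5: not 3>5, acc = 16+2 = 18
m=4,k=3: 4>3, acc = 18+1 = 19
m=4,k=4: not 4>4, acc = 19+2 = 21
m=4,k=5: not 4>5, acc = 21+2 = 23
m=5,k=3: 5>3, acc = 23+2 = 25
m=5,k=4: 5>4, acc = 25+1 = 26
m=5,k=5: not 5>5, acc = 26+2 = 28

28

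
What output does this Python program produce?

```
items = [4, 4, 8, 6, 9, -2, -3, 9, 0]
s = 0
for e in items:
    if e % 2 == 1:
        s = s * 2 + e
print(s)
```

39

e=4: not odd
e=4: not odd
e=8: not odd
e=6: not odd
e=9: odd, s = 0*2+9 = 9
e=-2: not odd
e=-3: odd, s = 9*2+(-3) = 15
e=9: odd, s = 15*2+9 = 39
e=0: not odd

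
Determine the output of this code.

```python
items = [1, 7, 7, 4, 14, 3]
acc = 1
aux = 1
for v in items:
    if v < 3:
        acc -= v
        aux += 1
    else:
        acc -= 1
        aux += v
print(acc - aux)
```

-42

v=1: <3, acc = 1-1 = 0; aux=2
v=7: not <3, acc = 0-1 = -1; aux=9
v=7: not <3, acc = (-1)-1 = -2; aux=16
v=4: not <3, acc = (-2)-1 = -3; aux=20
v=14: not <3, acc = (-3)-1 = -4; aux=34
v=3: not <3, acc = (-4)-1 = -5; aux=37
acc-aux = (-5)-37 = -42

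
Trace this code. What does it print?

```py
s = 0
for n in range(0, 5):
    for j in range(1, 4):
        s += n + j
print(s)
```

60

n=0,j=1: s = 0+1 = 1
n=0,j=2: s = 1+2 = 3
n=0,j=3: s = 3+3 = 6
n=1,j=1: s = 6+2 = 8
n=1,j=2: s = 8+3 = 11
n=1,j=3: s = 11+4 = 15
n=2,j=1: s = 15+3 = 18
n=2,j=2: s = 18+4 = 22
n=2,j=3: s = 22+5 = 27
n=3,j=1: s = 27+4 = 31
n=3,j=2: s = 31+5 = 36
n=3,j=3: s = 36+6 = 42
n=4,j=1: s = 42+5 = 47
n=4,j=2: s = 47+6 = 53
n=4,j=3: s = 53+7 = 60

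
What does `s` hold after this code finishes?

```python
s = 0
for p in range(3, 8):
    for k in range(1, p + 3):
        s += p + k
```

330

p=3,k=1: s = 0+4 = 4
p=3,k=2: s = 4+5 = 9
p=3,k=3: s = 9+6 = 15
p=3,k=4: s = 15+7 = 22
p=3,k=5: s = 22+8 = 30
p=4,k=1: s = 30+5 = 35
p=4,k=2: s = 35+6 = 41
p=4,k=3: s = 41+7 = 48
p=4,k=4: s = 48+8 = 56
p=4,k=5: s = 56+9 = 65
p=4,k=6: s = 65+10 = 75
p=5,k=1: s = 75+6 = 81
p=5,k=2: s = 81+7 = 88
p=5,k=3: s = 88+8 = 96
p=5,k=4: s = 96+9 = 105
p=5,k=5: s = 105+10 = 115
p=5,k=6: s = 115+11 = 126
p=5,k=7: s = 126+12 = 138
p=6,k=1: s = 138+7 = 145
p=6,k=2: s = 145+8 = 153
p=6,k=3: s = 153+9 = 162
p=6,k=4: s = 162+10 = 172
p=6,k=5: s = 172+11 = 183
p=6,k=6: s = 183+12 = 195
p=6,k=7: s = 195+13 = 208
p=6,k=8: s = 208+14 = 222
p=7,k=1: s = 222+8 = 230
p=7,k=2: s = 230+9 = 239
p=7,k=3: s = 239+10 = 249
p=7,k=4: s = 249+11 = 260
p=7,k=5: s = 260+12 = 272
p=7,k=6: s = 272+13 = 285
p=7,k=7: s = 285+14 = 299
p=7,k=8: s = 299+15 = 314
p=7,k=9: s = 314+16 = 330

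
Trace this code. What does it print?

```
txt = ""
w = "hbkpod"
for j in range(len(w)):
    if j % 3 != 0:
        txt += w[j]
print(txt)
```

j=0: skip
j=1: add 'b' → 'b'
j=2: add 'k' → 'bk'
j=3: skip
j=4: add 'o' → 'bko'
j=5: add 'd' → 'bkod'

bkod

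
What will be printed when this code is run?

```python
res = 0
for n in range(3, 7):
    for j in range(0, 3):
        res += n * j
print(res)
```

n=3,j=0: res = 0+0 = 0
n=3,j=1: res = 0+3 = 3
n=3,j=2: res = 3+6 = 9
n=4,j=0: res = 9+0 = 9
n=4,j=1: res = 9+4 = 13
n=4,j=2: res = 13+8 = 21
n=5,j=0: res = 21+0 = 21
n=5,j=1: res = 21+5 = 26
n=5,j=2: res = 26+10 = 36
n=6,j=0: res = 36+0 = 36
n=6,j=1: res = 36+6 = 42
n=6,j=2: res = 42+12 = 54

54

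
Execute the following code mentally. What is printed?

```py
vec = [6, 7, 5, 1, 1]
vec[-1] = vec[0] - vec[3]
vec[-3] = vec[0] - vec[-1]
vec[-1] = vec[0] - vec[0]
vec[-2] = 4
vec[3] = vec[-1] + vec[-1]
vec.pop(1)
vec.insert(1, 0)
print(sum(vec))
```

vec[-1] = vec[0]-vec[3] = 6-1 = 5 → [6, 7, 5, 1, 5]
vec[-3] = vec[0]-vec[-1] = 6-5 = 1 → [6, 7, 1, 1, 5]
vec[-1] = vec[0]-vec[0] = 6-6 = 0 → [6, 7, 1, 1, 0]
vec[-2] = 4 → [6, 7, 1, 4, 0]
vec[3] = vec[-1]+vec[-1] = 0+0 = 0 → [6, 7, 1, 0, 0]
pop(1) removes 7 → [6, 1, 0, 0]
insert 0 at 1 → [6, 0, 1, 0, 0]
sum = 7

7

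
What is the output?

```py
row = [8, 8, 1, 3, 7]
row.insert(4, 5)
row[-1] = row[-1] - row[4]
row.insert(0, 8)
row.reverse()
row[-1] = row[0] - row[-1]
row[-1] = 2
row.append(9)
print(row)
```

insert 5 at 4 → [8, 8, 1, 3, 5, 7]
row[-1] = row[-1]-row[4] = 7-5 = 2 → [8, 8, 1, 3, 5, 2]
insert 8 at 0 → [8, 8, 8, 1, 3, 5, 2]
reverse → [2, 5, 3, 1, 8, 8, 8]
row[-1] = row[0]-row[-1] = 2-8 = -6 → [2, 5, 3, 1, 8, 8, -6]
row[-1] = 2 → [2, 5, 3, 1, 8, 8, 2]
append 9 → [2, 5, 3, 1, 8, 8, 2, 9]

[2, 5, 3, 1, 8, 8, 2, 9]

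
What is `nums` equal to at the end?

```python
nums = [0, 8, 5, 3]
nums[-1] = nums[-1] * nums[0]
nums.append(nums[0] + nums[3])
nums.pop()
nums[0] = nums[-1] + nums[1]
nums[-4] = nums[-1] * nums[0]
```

[0, 8, 5, 0]

nums[-1] = nums[-1]*nums[0] = 3*0 = 0 → [0, 8, 5, 0]
append nums[0]+nums[3] = 0+0 = 0 → [0, 8, 5, 0, 0]
pop() removes 0 → [0, 8, 5, 0]
nums[0] = nums[-1]+nums[1] = 0+8 = 8 → [8, 8, 5, 0]
nums[-4] = nums[-1]*nums[0] = 0*8 = 0 → [0, 8, 5, 0]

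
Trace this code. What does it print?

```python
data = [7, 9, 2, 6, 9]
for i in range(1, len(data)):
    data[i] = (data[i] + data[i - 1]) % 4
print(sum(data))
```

10

i=1: data[1] = (9+7)%4 = 0 → [7, 0, 2, 6, 9]
i=2: data[2] = (2+0)%4 = 2 → [7, 0, 2, 6, 9]
i=3: data[3] = (6+2)%4 = 0 → [7, 0, 2, 0, 9]
i=4: data[4] = (9+0)%4 = 1 → [7, 0, 2, 0, 1]
sum = 10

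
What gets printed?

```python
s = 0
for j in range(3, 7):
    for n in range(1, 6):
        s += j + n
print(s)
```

150

j=3,n=1: s = 0+4 = 4
j=3,n=2: s = 4+5 = 9
j=3,n=3: s = 9+6 = 15
j=3,n=4: s = 15+7 = 22
j=3,n=5: s = 22+8 = 30
j=4,n=1: s = 30+5 = 35
j=4,n=2: s = 35+6 = 41
j=4,n=3: s = 41+7 = 48
j=4,n=4: s = 48+8 = 56
j=4,n=5: s = 56+9 = 65
j=5,n=1: s = 65+6 = 71
j=5,n=2: s = 71+7 = 78
j=5,n=3: s = 78+8 = 86
j=5,n=4: s = 86+9 = 95
j=5,n=5: s = 95+10 = 105
j=6,n=1: s = 105+7 = 112
j=6,n=2: s = 112+8 = 120
j=6,n=3: s = 120+9 = 129
j=6,n=4: s = 129+10 = 139
j=6,n=5: s = 139+11 = 150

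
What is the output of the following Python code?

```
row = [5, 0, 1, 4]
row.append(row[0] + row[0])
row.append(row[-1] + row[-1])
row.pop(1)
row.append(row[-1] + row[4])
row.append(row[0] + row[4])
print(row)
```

append row[0]+row[0] = 5+5 = 10 → [5, 0, 1, 4, 10]
append row[-1]+row[-1] = 10+10 = 20 → [5, 0, 1, 4, 10, 20]
pop(1) removes 0 → [5, 1, 4, 10, 20]
append row[-1]+row[4] = 20+20 = 40 → [5, 1, 4, 10, 20, 40]
append row[0]+row[4] = 5+20 = 25 → [5, 1, 4, 10, 20, 40, 25]

[5, 1, 4, 10, 20, 40, 25]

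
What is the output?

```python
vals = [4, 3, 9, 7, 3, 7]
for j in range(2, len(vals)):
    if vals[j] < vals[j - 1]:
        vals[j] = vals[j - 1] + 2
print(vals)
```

[4, 3, 9, 11, 13, 15]

j=2: 9>=3, unchanged → [4, 3, 9, 7, 3, 7]
j=3: 7<9, vals[3] = 9+2 = 11 → [4, 3, 9, 11, 3, 7]
j=4: 3<11, vals[4] = 11+2 = 13 → [4, 3, 9, 11, 13, 7]
j=5: 7<13, vals[5] = 13+2 = 15 → [4, 3, 9, 11, 13, 15]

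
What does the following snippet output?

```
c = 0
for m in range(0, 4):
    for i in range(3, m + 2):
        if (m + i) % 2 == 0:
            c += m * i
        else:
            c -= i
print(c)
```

2

m=2,i=3: odd sum, c = 0-3 = -3
m=3,i=3: even sum, c = (-3)+9 = 6
m=3,i=4: odd sum, c = 6-4 = 2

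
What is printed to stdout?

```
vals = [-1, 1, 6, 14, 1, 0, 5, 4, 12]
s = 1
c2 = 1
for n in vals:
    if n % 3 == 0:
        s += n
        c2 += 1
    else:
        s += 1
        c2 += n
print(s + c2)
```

n=-1: not %3==0, s = 1+1 = 2; c2=0
n=1: not %3==0, s = 2+1 = 3; c2=1
n=6: %3==0, s = 3+6 = 9; c2=2
n=14: not %3==0, s = 9+1 = 10; c2=16
n=1: not %3==0, s = 10+1 = 11; c2=17
n=0: %3==0, s = 11+0 = 11; c2=18
n=5: not %3==0, s = 11+1 = 12; c2=23
n=4: not %3==0, s = 12+1 = 13; c2=27
n=12: %3==0, s = 13+12 = 25; c2=28
s+c2 = 25+28 = 53

53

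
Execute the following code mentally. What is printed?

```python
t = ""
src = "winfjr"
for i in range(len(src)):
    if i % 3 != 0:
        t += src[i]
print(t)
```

i=0: skip
i=1: add 'i' → 'i'
i=2: add 'n' → 'in'
i=3: skip
i=4: add 'j' → 'inj'
i=5: add 'r' → 'injr'

injr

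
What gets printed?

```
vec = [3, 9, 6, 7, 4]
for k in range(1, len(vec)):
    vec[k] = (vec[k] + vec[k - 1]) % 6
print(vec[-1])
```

5

k=1: vec[1] = (9+3)%6 = 0 → [3, 0, 6, 7, 4]
k=2: vec[2] = (6+0)%6 = 0 → [3, 0, 0, 7, 4]
k=3: vec[3] = (7+0)%6 = 1 → [3, 0, 0, 1, 4]
k=4: vec[4] = (4+1)%6 = 5 → [3, 0, 0, 1, 5]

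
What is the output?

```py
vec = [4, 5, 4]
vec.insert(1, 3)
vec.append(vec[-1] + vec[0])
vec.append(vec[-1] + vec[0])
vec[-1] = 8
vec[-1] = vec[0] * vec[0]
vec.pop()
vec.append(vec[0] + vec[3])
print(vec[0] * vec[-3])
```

insert 3 at 1 → [4, 3, 5, 4]
append vec[-1]+vec[0] = 4+4 = 8 → [4, 3, 5, 4, 8]
append vec[-1]+vec[0] = 8+4 = 12 → [4, 3, 5, 4, 8, 12]
vec[-1] = 8 → [4, 3, 5, 4, 8, 8]
vec[-1] = vec[0]*vec[0] = 4*4 = 16 → [4, 3, 5, 4, 8, 16]
pop() removes 16 → [4, 3, 5, 4, 8]
append vec[0]+vec[3] = 4+4 = 8 → [4, 3, 5, 4, 8, 8]
vec[0]*vec[-3] = 4*4 = 16

16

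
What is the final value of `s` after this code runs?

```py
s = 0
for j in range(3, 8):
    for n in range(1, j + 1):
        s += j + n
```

j=3,n=1: s = 0+4 = 4
j=3,n=2: s = 4+5 = 9
j=3,n=3: s = 9+6 = 15
j=4,n=1: s = 15+5 = 20
j=4,n=2: s = 20+6 = 26
j=4,n=3: s = 26+7 = 33
j=4,n=4: s = 33+8 = 41
j=5,n=1: s = 41+6 = 47
j=5,n=2: s = 47+7 = 54
j=5,n=3: s = 54+8 = 62
j=5,n=4: s = 62+9 = 71
j=5,n=5: s = 71+10 = 81
j=6,n=1: s = 81+7 = 88
j=6,n=2: s = 88+8 = 96
j=6,n=3: s = 96+9 = 105
j=6,n=4: s = 105+10 = 115
j=6,n=5: s = 115+11 = 126
j=6,n=6: s = 126+12 = 138
j=7,n=1: s = 138+8 = 146
j=7,n=2: s = 146+9 = 155
j=7,n=3: s = 155+10 = 165
j=7,n=4: s = 165+11 = 176
j=7,n=5: s = 176+12 = 188
j=7,n=6: s = 188+13 = 201
j=7,n=7: s = 201+14 = 215

215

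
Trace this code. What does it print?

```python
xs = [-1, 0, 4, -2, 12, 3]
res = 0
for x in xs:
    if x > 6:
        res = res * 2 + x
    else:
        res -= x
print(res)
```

x=-1: not >6, res = 0-(-1) = 1
x=0: not >6, res = 1-0 = 1
x=4: not >6, res = 1-4 = -3
x=-2: not >6, res = (-3)-(-2) = -1
x=12: >6, res = (-1)*2+12 = 10
x=3: not >6, res = 10-3 = 7

7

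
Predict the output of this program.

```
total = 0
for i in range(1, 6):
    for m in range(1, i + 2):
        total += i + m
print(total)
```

i=1,m=1: total = 0+2 = 2
i=1,m=2: total = 2+3 = 5
i=2,m=1: total = 5+3 = 8
i=2,m=2: total = 8+4 = 12
i=2,m=3: total = 12+5 = 17
i=3,m=1: total = 17+4 = 21
i=3,m=2: total = 21+5 = 26
i=3,m=3: total = 26+6 = 32
i=3,m=4: total = 32+7 = 39
i=4,m=1: total = 39+5 = 44
i=4,m=2: total = 44+6 = 50
i=4,m=3: total = 50+7 = 57
i=4,m=4: total = 57+8 = 65
i=4,m=5: total = 65+9 = 74
i=5,m=1: total = 74+6 = 80
i=5,m=2: total = 80+7 = 87
i=5,m=3: total = 87+8 = 95
i=5,m=4: total = 95+9 = 104
i=5,m=5: total = 104+10 = 114
i=5,m=6: total = 114+11 = 125

125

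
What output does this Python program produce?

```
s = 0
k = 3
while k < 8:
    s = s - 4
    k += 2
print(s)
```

k=3: s = 0-4 = -4
k=5: s = (-4)-4 = -8
k=7: s = (-8)-4 = -12

-12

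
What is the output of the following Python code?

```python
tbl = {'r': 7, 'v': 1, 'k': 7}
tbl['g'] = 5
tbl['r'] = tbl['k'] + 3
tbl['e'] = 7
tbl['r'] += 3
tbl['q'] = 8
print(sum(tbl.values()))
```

tbl['g'] = 5 → {'r': 7, 'v': 1, 'k': 7, 'g': 5}
tbl['r'] = tbl['k']+3 = 10 → {'r': 10, 'v': 1, 'k': 7, 'g': 5}
tbl['e'] = 7 → {'r': 10, 'v': 1, 'k': 7, 'g': 5, 'e': 7}
tbl['r'] = 10+3 = 13 → {'r': 13, 'v': 1, 'k': 7, 'g': 5, 'e': 7}
tbl['q'] = 8 → {'r': 13, 'v': 1, 'k': 7, 'g': 5, 'e': 7, 'q': 8}
sum of values = 41

41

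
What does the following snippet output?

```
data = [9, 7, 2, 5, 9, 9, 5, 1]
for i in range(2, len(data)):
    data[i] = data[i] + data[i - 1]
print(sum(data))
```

169

i=2: data[2] = 2+7 = 9 → [9, 7, 9, 5, 9, 9, 5, 1]
i=3: data[3] = 5+9 = 14 → [9, 7, 9, 14, 9, 9, 5, 1]
i=4: data[4] = 9+14 = 23 → [9, 7, 9, 14, 23, 9, 5, 1]
i=5: data[5] = 9+23 = 32 → [9, 7, 9, 14, 23, 32, 5, 1]
i=6: data[6] = 5+32 = 37 → [9, 7, 9, 14, 23, 32, 37, 1]
i=7: data[7] = 1+37 = 38 → [9, 7, 9, 14, 23, 32, 37, 38]
sum = 169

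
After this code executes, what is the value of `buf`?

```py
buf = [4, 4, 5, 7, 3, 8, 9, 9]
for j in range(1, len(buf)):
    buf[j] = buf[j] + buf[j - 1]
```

[4, 8, 13, 20, 23, 31, 40, 49]

j=1: buf[1] = 4+4 = 8 → [4, 8, 5, 7, 3, 8, 9, 9]
j=2: buf[2] = 5+8 = 13 → [4, 8, 13, 7, 3, 8, 9, 9]
j=3: buf[3] = 7+13 = 20 → [4, 8, 13, 20, 3, 8, 9, 9]
j=4: buf[4] = 3+20 = 23 → [4, 8, 13, 20, 23, 8, 9, 9]
j=5: buf[5] = 8+23 = 31 → [4, 8, 13, 20, 23, 31, 9, 9]
j=6: buf[6] = 9+31 = 40 → [4, 8, 13, 20, 23, 31, 40, 9]
j=7: buf[7] = 9+40 = 49 → [4, 8, 13, 20, 23, 31, 40, 49]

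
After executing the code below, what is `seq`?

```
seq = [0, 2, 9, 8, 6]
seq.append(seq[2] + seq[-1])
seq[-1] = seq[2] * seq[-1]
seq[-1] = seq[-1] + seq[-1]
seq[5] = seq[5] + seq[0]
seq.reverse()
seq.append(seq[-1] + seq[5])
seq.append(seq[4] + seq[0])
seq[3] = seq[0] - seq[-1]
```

[270, 6, 8, -2, 2, 0, 0, 272]

append seq[2]+seq[-1] = 9+6 = 15 → [0, 2, 9, 8, 6, 15]
seq[-1] = seq[2]*seq[-1] = 9*15 = 135 → [0, 2, 9, 8, 6, 135]
seq[-1] = seq[-1]+seq[-1] = 135+135 = 270 → [0, 2, 9, 8, 6, 270]
seq[5] = seq[5]+seq[0] = 270+0 = 270 → [0, 2, 9, 8, 6, 270]
reverse → [270, 6, 8, 9, 2, 0]
append seq[-1]+seq[5] = 0+0 = 0 → [270, 6, 8, 9, 2, 0, 0]
append seq[4]+seq[0] = 2+270 = 272 → [270, 6, 8, 9, 2, 0, 0, 272]
seq[3] = seq[0]-seq[-1] = 270-272 = -2 → [270, 6, 8, -2, 2, 0, 0, 272]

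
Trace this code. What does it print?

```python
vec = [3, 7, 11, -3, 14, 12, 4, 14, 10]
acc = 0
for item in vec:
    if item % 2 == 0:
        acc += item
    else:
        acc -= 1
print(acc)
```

50

item=3: not even, acc = 0-1 = -1
item=7: not even, acc = (-1)-1 = -2
item=11: not even, acc = (-2)-1 = -3
item=-3: not even, acc = (-3)-1 = -4
item=14: even, acc = (-4)+14 = 10
item=12: even, acc = 10+12 = 22
item=4: even, acc = 22+4 = 26
item=14: even, acc = 26+14 = 40
item=10: even, acc = 40+10 = 50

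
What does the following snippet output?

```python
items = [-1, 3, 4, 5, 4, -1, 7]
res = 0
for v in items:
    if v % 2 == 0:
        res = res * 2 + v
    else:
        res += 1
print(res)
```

v=-1: not even, res = 0+1 = 1
v=3: not even, res = 1+1 = 2
v=4: even, res = 2*2+4 = 8
v=5: not even, res = 8+1 = 9
v=4: even, res = 9*2+4 = 22
v=-1: not even, res = 22+1 = 23
v=7: not even, res = 23+1 = 24

24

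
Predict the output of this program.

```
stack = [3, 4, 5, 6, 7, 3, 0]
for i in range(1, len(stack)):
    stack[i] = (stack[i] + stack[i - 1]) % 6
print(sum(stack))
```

i=1: stack[1] = (4+3)%6 = 1 → [3, 1, 5, 6, 7, 3, 0]
i=2: stack[2] = (5+1)%6 = 0 → [3, 1, 0, 6, 7, 3, 0]
i=3: stack[3] = (6+0)%6 = 0 → [3, 1, 0, 0, 7, 3, 0]
i=4: stack[4] = (7+0)%6 = 1 → [3, 1, 0, 0, 1, 3, 0]
i=5: stack[5] = (3+1)%6 = 4 → [3, 1, 0, 0, 1, 4, 0]
i=6: stack[6] = (0+4)%6 = 4 → [3, 1, 0, 0, 1, 4, 4]
sum = 13

13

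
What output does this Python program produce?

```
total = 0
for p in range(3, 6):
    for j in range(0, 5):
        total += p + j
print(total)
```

p=3,j=0: total = 0+3 = 3
p=3,j=1: total = 3+4 = 7
p=3,j=2: total = 7+5 = 12
p=3,j=3: total = 12+6 = 18
p=3,j=4: total = 18+7 = 25
p=4,j=0: total = 25+4 = 29
p=4,j=1: total = 29+5 = 34
p=4,j=2: total = 34+6 = 40
p=4,j=3: total = 40+7 = 47
p=4,j=4: total = 47+8 = 55
p=5,j=0: total = 55+5 = 60
p=5,j=1: total = 60+6 = 66
p=5,j=2: total = 66+7 = 73
p=5,j=3: total = 73+8 = 81
p=5,j=4: total = 81+9 = 90

90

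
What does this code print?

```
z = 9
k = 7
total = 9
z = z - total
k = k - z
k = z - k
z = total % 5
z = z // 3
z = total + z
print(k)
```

-7

z = 9-9 = 0
k = 7-0 = 7
k = 0-7 = -7
z = 9%5 = 4
z = 4//3 = 1
z = 9+1 = 10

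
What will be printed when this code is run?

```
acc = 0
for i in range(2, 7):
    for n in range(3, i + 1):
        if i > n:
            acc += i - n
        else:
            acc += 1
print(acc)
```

i=3,n=3: not 3>3, acc = 0+1 = 1
i=4,n=3: 4>3, acc = 1+1 = 2
i=4,n=4: not 4>4, acc = 2+1 = 3
i=5,n=3: 5>3, acc = 3+2 = 5
i=5,n=4: 5>4, acc = 5+1 = 6
i=5,n=5: not 5>5, acc = 6+1 = 7
i=6,n=3: 6>3, acc = 7+3 = 10
i=6,n=4: 6>4, acc = 10+2 = 12
i=6,n=5: 6>5, acc = 12+1 = 13
i=6,n=6: not 6>6, acc = 13+1 = 14

14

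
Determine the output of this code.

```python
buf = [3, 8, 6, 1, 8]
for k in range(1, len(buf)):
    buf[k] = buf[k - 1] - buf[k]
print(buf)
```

k=1: buf[1] = 3-8 = -5 → [3, -5, 6, 1, 8]
k=2: buf[2] = (-5)-6 = -11 → [3, -5, -11, 1, 8]
k=3: buf[3] = (-11)-1 = -12 → [3, -5, -11, -12, 8]
k=4: buf[4] = (-12)-8 = -20 → [3, -5, -11, -12, -20]

[3, -5, -11, -12, -20]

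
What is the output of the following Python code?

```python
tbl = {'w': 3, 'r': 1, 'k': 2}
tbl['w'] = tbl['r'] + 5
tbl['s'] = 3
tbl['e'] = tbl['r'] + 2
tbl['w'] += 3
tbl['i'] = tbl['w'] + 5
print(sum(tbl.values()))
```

32

tbl['w'] = tbl['r']+5 = 6 → {'w': 6, 'r': 1, 'k': 2}
tbl['s'] = 3 → {'w': 6, 'r': 1, 'k': 2, 's': 3}
tbl['e'] = tbl['r']+2 = 3 → {'w': 6, 'r': 1, 'k': 2, 's': 3, 'e': 3}
tbl['w'] = 6+3 = 9 → {'w': 9, 'r': 1, 'k': 2, 's': 3, 'e': 3}
tbl['i'] = tbl['w']+5 = 14 → {'w': 9, 'r': 1, 'k': 2, 's': 3, 'e': 3, 'i': 14}
sum of values = 32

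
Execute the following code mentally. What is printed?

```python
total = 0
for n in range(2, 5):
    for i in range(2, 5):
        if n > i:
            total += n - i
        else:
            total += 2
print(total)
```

16

n=2,i=2: not 2>2, total = 0+2 = 2
n=2,i=3: not 2>3, total = 2+2 = 4
n=2,i=4: not 2>4, total = 4+2 = 6
n=3,i=2: 3>2, total = 6+1 = 7
n=3,i=3: not 3>3, total = 7+2 = 9
n=3,i=4: not 3>4, total = 9+2 = 11
n=4,i=2: 4>2, total = 11+2 = 13
n=4,i=3: 4>3, total = 13+1 = 14
n=4,i=4: not 4>4, total = 14+2 = 16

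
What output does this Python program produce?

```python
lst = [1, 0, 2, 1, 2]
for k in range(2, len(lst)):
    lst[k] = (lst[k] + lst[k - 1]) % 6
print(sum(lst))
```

11

k=2: lst[2] = (2+0)%6 = 2 → [1, 0, 2, 1, 2]
k=3: lst[3] = (1+2)%6 = 3 → [1, 0, 2, 3, 2]
k=4: lst[4] = (2+3)%6 = 5 → [1, 0, 2, 3, 5]
sum = 11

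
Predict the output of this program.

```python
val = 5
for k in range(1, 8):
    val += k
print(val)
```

33

k=1: val = 5+1 = 6
k=2: val = 6+2 = 8
k=3: val = 8+3 = 11
k=4: val = 11+4 = 15
k=5: val = 15+5 = 20
k=6: val = 20+6 = 26
k=7: val = 26+7 = 33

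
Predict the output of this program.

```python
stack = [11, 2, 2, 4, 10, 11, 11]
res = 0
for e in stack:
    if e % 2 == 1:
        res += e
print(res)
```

33

e=11: odd, res = 0+11 = 11
e=2: not odd
e=2: not odd
e=4: not odd
e=10: not odd
e=11: odd, res = 11+11 = 22
e=11: odd, res = 22+11 = 33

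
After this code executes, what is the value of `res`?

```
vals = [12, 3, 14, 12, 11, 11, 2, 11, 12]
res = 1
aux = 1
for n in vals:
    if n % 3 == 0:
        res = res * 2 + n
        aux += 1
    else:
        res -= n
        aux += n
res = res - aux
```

n=12: %3==0, res = 1*2+12 = 14; aux=2
n=3: %3==0, res = 14*2+3 = 31; aux=3
n=14: not %3==0, res = 31-14 = 17; aux=17
n=12: %3==0, res = 17*2+12 = 46; aux=18
n=11: not %3==0, res = 46-11 = 35; aux=29
n=11: not %3==0, res = 35-11 = 24; aux=40
n=2: not %3==0, res = 24-2 = 22; aux=42
n=11: not %3==0, res = 22-11 = 11; aux=53
n=12: %3==0, res = 11*2+12 = 34; aux=54
res-aux = 34-54 = -20

-20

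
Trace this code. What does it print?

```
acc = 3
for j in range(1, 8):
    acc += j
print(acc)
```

31

j=1: acc = 3+1 = 4
j=2: acc = 4+2 = 6
j=3: acc = 6+3 = 9
j=4: acc = 9+4 = 13
j=5: acc = 13+5 = 18
j=6: acc = 18+6 = 24
j=7: acc = 24+7 = 31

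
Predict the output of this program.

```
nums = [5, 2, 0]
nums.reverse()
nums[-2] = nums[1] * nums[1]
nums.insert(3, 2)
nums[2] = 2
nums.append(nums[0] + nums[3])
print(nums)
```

reverse → [0, 2, 5]
nums[-2] = nums[1]*nums[1] = 2*2 = 4 → [0, 4, 5]
insert 2 at 3 → [0, 4, 5, 2]
nums[2] = 2 → [0, 4, 2, 2]
append nums[0]+nums[3] = 0+2 = 2 → [0, 4, 2, 2, 2]

[0, 4, 2, 2, 2]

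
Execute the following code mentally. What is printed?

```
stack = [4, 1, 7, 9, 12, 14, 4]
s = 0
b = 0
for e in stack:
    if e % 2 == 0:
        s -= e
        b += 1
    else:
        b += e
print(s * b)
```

e=4: even, s = 0-4 = -4; b=1
e=1: not even; b=2
e=7: not even; b=9
e=9: not even; b=18
e=12: even, s = (-4)-12 = -16; b=19
e=14: even, s = (-16)-14 = -30; b=20
e=4: even, s = (-30)-4 = -34; b=21
s*b = (-34)*21 = -714

-714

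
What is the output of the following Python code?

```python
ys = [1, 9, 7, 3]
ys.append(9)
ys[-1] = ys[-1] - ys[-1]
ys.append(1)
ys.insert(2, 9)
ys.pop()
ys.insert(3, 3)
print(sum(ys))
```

append 9 → [1, 9, 7, 3, 9]
ys[-1] = ys[-1]-ys[-1] = 9-9 = 0 → [1, 9, 7, 3, 0]
append 1 → [1, 9, 7, 3, 0, 1]
insert 9 at 2 → [1, 9, 9, 7, 3, 0, 1]
pop() removes 1 → [1, 9, 9, 7, 3, 0]
insert 3 at 3 → [1, 9, 9, 3, 7, 3, 0]
sum = 32

32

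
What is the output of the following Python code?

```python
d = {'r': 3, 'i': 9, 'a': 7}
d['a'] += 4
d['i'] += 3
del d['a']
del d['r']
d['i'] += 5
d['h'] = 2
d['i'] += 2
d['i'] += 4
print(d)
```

{'i': 23, 'h': 2}

d['a'] = 7+4 = 11 → {'r': 3, 'i': 9, 'a': 11}
d['i'] = 9+3 = 12 → {'r': 3, 'i': 12, 'a': 11}
del 'a' → {'r': 3, 'i': 12}
del 'r' → {'i': 12}
d['i'] = 12+5 = 17 → {'i': 17}
d['h'] = 2 → {'i': 17, 'h': 2}
d['i'] = 17+2 = 19 → {'i': 19, 'h': 2}
d['i'] = 19+4 = 23 → {'i': 23, 'h': 2}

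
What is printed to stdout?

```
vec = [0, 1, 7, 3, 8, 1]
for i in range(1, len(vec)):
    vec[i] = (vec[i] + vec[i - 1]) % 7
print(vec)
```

i=1: vec[1] = (1+0)%7 = 1 → [0, 1, 7, 3, 8, 1]
i=2: vec[2] = (7+1)%7 = 1 → [0, 1, 1, 3, 8, 1]
i=3: vec[3] = (3+1)%7 = 4 → [0, 1, 1, 4, 8, 1]
i=4: vec[4] = (8+4)%7 = 5 → [0, 1, 1, 4, 5, 1]
i=5: vec[5] = (1+5)%7 = 6 → [0, 1, 1, 4, 5, 6]

[0, 1, 1, 4, 5, 6]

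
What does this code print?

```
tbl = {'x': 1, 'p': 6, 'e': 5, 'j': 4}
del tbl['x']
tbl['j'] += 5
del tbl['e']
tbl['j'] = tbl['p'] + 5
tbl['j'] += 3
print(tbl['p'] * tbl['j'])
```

del 'x' → {'p': 6, 'e': 5, 'j': 4}
tbl['j'] = 4+5 = 9 → {'p': 6, 'e': 5, 'j': 9}
del 'e' → {'p': 6, 'j': 9}
tbl['j'] = tbl['p']+5 = 11 → {'p': 6, 'j': 11}
tbl['j'] = 11+3 = 14 → {'p': 6, 'j': 14}
tbl['p']*tbl['j'] = 6*14 = 84

84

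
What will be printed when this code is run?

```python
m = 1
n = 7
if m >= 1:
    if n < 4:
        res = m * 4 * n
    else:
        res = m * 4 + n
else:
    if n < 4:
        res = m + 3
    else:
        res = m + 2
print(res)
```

m=1, n=7
m >= 1 is True; n < 4 is False
→ res = m * 4 + n = 11

11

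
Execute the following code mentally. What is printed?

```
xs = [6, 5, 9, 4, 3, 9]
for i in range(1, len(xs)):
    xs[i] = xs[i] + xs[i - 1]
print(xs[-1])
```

i=1: xs[1] = 5+6 = 11 → [6, 11, 9, 4, 3, 9]
i=2: xs[2] = 9+11 = 20 → [6, 11, 20, 4, 3, 9]
i=3: xs[3] = 4+20 = 24 → [6, 11, 20, 24, 3, 9]
i=4: xs[4] = 3+24 = 27 → [6, 11, 20, 24, 27, 9]
i=5: xs[5] = 9+27 = 36 → [6, 11, 20, 24, 27, 36]

36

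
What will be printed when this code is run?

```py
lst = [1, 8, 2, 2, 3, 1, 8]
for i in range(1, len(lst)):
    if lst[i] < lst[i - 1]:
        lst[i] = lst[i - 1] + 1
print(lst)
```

i=1: 8>=1, unchanged → [1, 8, 2, 2, 3, 1, 8]
i=2: 2<8, lst[2] = 8+1 = 9 → [1, 8, 9, 2, 3, 1, 8]
i=3: 2<9, lst[3] = 9+1 = 10 → [1, 8, 9, 10, 3, 1, 8]
i=4: 3<10, lst[4] = 10+1 = 11 → [1, 8, 9, 10, 11, 1, 8]
i=5: 1<11, lst[5] = 11+1 = 12 → [1, 8, 9, 10, 11, 12, 8]
i=6: 8<12, lst[6] = 12+1 = 13 → [1, 8, 9, 10, 11, 12, 13]

[1, 8, 9, 10, 11, 12, 13]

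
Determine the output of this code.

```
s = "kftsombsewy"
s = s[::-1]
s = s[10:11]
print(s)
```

k

reverse → 'ywesbmostfk'
slice [10:11] → 'k'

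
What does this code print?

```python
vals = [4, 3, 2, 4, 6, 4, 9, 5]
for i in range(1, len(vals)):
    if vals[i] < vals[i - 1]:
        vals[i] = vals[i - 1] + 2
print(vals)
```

[4, 6, 8, 10, 12, 14, 16, 18]

i=1: 3<4, vals[1] = 4+2 = 6 → [4, 6, 2, 4, 6, 4, 9, 5]
i=2: 2<6, vals[2] = 6+2 = 8 → [4, 6, 8, 4, 6, 4, 9, 5]
i=3: 4<8, vals[3] = 8+2 = 10 → [4, 6, 8, 10, 6, 4, 9, 5]
i=4: 6<10, vals[4] = 10+2 = 12 → [4, 6, 8, 10, 12, 4, 9, 5]
i=5: 4<12, vals[5] = 12+2 = 14 → [4, 6, 8, 10, 12, 14, 9, 5]
i=6: 9<14, vals[6] = 14+2 = 16 → [4, 6, 8, 10, 12, 14, 16, 5]
i=7: 5<16, vals[7] = 16+2 = 18 → [4, 6, 8, 10, 12, 14, 16, 18]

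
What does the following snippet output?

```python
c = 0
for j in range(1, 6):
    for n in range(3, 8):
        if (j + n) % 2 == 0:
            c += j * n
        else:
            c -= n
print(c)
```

135

j=1,n=3: even sum, c = 0+3 = 3
j=1,n=4: odd sum, c = 3-4 = -1
j=1,n=5: even sum, c = (-1)+5 = 4
j=1,n=6: odd sum, c = 4-6 = -2
j=1,n=7: even sum, c = (-2)+7 = 5
j=2,n=3: odd sum, c = 5-3 = 2
j=2,n=4: even sum, c = 2+8 = 10
j=2,n=5: odd sum, c = 10-5 = 5
j=2,n=6: even sum, c = 5+12 = 17
j=2,n=7: odd sum, c = 17-7 = 10
j=3,n=3: even sum, c = 10+9 = 19
j=3,n=4: odd sum, c = 19-4 = 15
j=3,n=5: even sum, c = 15+15 = 30
j=3,n=6: odd sum, c = 30-6 = 24
j=3,n=7: even sum, c = 24+21 = 45
j=4,n=3: odd sum, c = 45-3 = 42
j=4,n=4: even sum, c = 42+16 = 58
j=4,n=5: odd sum, c = 58-5 = 53
j=4,n=6: even sum, c = 53+24 = 77
j=4,n=7: odd sum, c = 77-7 = 70
j=5,n=3: even sum, c = 70+15 = 85
j=5,n=4: odd sum, c = 85-4 = 81
j=5,n=5: even sum, c = 81+25 = 106
j=5,n=6: odd sum, c = 106-6 = 100
j=5,n=7: even sum, c = 100+35 = 135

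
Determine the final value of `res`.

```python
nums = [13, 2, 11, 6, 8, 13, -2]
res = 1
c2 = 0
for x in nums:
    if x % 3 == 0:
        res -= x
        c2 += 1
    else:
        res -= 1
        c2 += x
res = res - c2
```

-57

x=13: not %3==0, res = 1-1 = 0; c2=13
x=2: not %3==0, res = 0-1 = -1; c2=15
x=11: not %3==0, res = (-1)-1 = -2; c2=26
x=6: %3==0, res = (-2)-6 = -8; c2=27
x=8: not %3==0, res = (-8)-1 = -9; c2=35
x=13: not %3==0, res = (-9)-1 = -10; c2=48
x=-2: not %3==0, res = (-10)-1 = -11; c2=46
res-c2 = (-11)-46 = -57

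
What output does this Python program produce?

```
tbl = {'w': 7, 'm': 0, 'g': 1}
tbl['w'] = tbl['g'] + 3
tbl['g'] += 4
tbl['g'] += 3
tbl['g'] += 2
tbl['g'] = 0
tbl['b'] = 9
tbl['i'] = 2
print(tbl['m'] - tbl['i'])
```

tbl['w'] = tbl['g']+3 = 4 → {'w': 4, 'm': 0, 'g': 1}
tbl['g'] = 1+4 = 5 → {'w': 4, 'm': 0, 'g': 5}
tbl['g'] = 5+3 = 8 → {'w': 4, 'm': 0, 'g': 8}
tbl['g'] = 8+2 = 10 → {'w': 4, 'm': 0, 'g': 10}
tbl['g'] = 0 → {'w': 4, 'm': 0, 'g': 0}
tbl['b'] = 9 → {'w': 4, 'm': 0, 'g': 0, 'b': 9}
tbl['i'] = 2 → {'w': 4, 'm': 0, 'g': 0, 'b': 9, 'i': 2}
tbl['m']-tbl['i'] = 0-2 = -2

-2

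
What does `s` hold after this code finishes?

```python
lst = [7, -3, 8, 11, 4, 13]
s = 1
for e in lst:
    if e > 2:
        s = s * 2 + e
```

e=7: >2, s = 1*2+7 = 9
e=-3: not >2
e=8: >2, s = 9*2+8 = 26
e=11: >2, s = 26*2+11 = 63
e=4: >2, s = 63*2+4 = 130
e=13: >2, s = 130*2+13 = 273

273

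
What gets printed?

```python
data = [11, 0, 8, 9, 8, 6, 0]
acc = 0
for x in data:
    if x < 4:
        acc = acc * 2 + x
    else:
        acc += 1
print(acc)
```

x=11: not <4, acc = 0+1 = 1
x=0: <4, acc = 1*2+0 = 2
x=8: not <4, acc = 2+1 = 3
x=9: not <4, acc = 3+1 = 4
x=8: not <4, acc = 4+1 = 5
x=6: not <4, acc = 5+1 = 6
x=0: <4, acc = 6*2+0 = 12

12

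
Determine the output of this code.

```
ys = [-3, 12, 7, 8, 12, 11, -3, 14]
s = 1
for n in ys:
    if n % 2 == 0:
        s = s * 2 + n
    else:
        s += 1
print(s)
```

n=-3: not even, s = 1+1 = 2
n=12: even, s = 2*2+12 = 16
n=7: not even, s = 16+1 = 17
n=8: even, s = 17*2+8 = 42
n=12: even, s = 42*2+12 = 96
n=11: not even, s = 96+1 = 97
n=-3: not even, s = 97+1 = 98
n=14: even, s = 98*2+14 = 210

210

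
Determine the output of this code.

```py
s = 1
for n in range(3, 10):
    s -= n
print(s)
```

-41

n=3: s = 1-3 = -2
n=4: s = (-2)-4 = -6
n=5: s = (-6)-5 = -11
n=6: s = (-11)-6 = -17
n=7: s = (-17)-7 = -24
n=8: s = (-24)-8 = -32
n=9: s = (-32)-9 = -41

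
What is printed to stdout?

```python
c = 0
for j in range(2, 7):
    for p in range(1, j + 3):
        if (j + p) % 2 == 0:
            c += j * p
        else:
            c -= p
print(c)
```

240

j=2,p=1: odd sum, c = 0-1 = -1
j=2,p=2: even sum, c = (-1)+4 = 3
j=2,p=3: odd sum, c = 3-3 = 0
j=2,p=4: even sum, c = 0+8 = 8
j=3,p=1: even sum, c = 8+3 = 11
j=3,p=2: odd sum, c = 11-2 = 9
j=3,p=3: even sum, c = 9+9 = 18
j=3,p=4: odd sum, c = 18-4 = 14
j=3,p=5: even sum, c = 14+15 = 29
j=4,p=1: odd sum, c = 29-1 = 28
j=4,p=2: even sum, c = 28+8 = 36
j=4,p=3: odd sum, c = 36-3 = 33
j=4,p=4: even sum, c = 33+16 = 49
j=4,p=5: odd sum, c = 49-5 = 44
j=4,p=6: even sum, c = 44+24 = 68
j=5,p=1: even sum, c = 68+5 = 73
j=5,p=2: odd sum, c = 73-2 = 71
j=5,p=3: even sum, c = 71+15 = 86
j=5,p=4: odd sum, c = 86-4 = 82
j=5,p=5: even sum, c = 82+25 = 107
j=5,p=6: odd sum, c = 107-6 = 101
j=5,p=7: even sum, c = 101+35 = 136
j=6,p=1: odd sum, c = 136-1 = 135
j=6,p=2: even sum, c = 135+12 = 147
j=6,p=3: odd sum, c = 147-3 = 144
j=6,p=4: even sum, c = 144+24 = 168
j=6,p=5: odd sum, c = 168-5 = 163
j=6,p=6: even sum, c = 163+36 = 199
j=6,p=7: odd sum, c = 199-7 = 192
j=6,p=8: even sum, c = 192+48 = 240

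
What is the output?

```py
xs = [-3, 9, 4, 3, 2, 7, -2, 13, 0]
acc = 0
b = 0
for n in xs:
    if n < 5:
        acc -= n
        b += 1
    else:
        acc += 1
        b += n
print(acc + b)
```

34

n=-3: <5, acc = 0-(-3) = 3; b=1
n=9: not <5, acc = 3+1 = 4; b=10
n=4: <5, acc = 4-4 = 0; b=11
n=3: <5, acc = 0-3 = -3; b=12
n=2: <5, acc = (-3)-2 = -5; b=13
n=7: not <5, acc = (-5)+1 = -4; b=20
n=-2: <5, acc = (-4)-(-2) = -2; b=21
n=13: not <5, acc = (-2)+1 = -1; b=34
n=0: <5, acc = (-1)-0 = -1; b=35
acc+b = (-1)+35 = 34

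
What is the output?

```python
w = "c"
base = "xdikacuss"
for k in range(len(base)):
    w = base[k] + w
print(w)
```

k=0: prepend 'x' → 'xc'
k=1: prepend 'd' → 'dxc'
k=2: prepend 'i' → 'idxc'
k=3: prepend 'k' → 'kidxc'
k=4: prepend 'a' → 'akidxc'
k=5: prepend 'c' → 'cakidxc'
k=6: prepend 'u' → 'ucakidxc'
k=7: prepend 's' → 'sucakidxc'
k=8: prepend 's' → 'ssucakidxc'

ssucakidxc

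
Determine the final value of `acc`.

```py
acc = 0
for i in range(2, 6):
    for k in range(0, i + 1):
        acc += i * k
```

i=2,k=0: acc = 0+0 = 0
i=2,k=1: acc = 0+2 = 2
i=2,k=2: acc = 2+4 = 6
i=3,k=0: acc = 6+0 = 6
i=3,k=1: acc = 6+3 = 9
i=3,k=2: acc = 9+6 = 15
i=3,k=3: acc = 15+9 = 24
i=4,k=0: acc = 24+0 = 24
i=4,k=1: acc = 24+4 = 28
i=4,k=2: acc = 28+8 = 36
i=4,k=3: acc = 36+12 = 48
i=4,k=4: acc = 48+16 = 64
i=5,k=0: acc = 64+0 = 64
i=5,k=1: acc = 64+5 = 69
i=5,k=2: acc = 69+10 = 79
i=5,k=3: acc = 79+15 = 94
i=5,k=4: acc = 94+20 = 114
i=5,k=5: acc = 114+25 = 139

139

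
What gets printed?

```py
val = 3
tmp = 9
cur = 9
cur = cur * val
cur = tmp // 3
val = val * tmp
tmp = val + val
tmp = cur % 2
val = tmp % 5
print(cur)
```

3

cur = 9*3 = 27
cur = 9//3 = 3
val = 3*9 = 27
tmp = 27+27 = 54
tmp = 3%2 = 1
val = 1%5 = 1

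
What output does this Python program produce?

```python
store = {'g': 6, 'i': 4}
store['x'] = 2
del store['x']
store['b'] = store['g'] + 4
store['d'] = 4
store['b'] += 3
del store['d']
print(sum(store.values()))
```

23

store['x'] = 2 → {'g': 6, 'i': 4, 'x': 2}
del 'x' → {'g': 6, 'i': 4}
store['b'] = store['g']+4 = 10 → {'g': 6, 'i': 4, 'b': 10}
store['d'] = 4 → {'g': 6, 'i': 4, 'b': 10, 'd': 4}
store['b'] = 10+3 = 13 → {'g': 6, 'i': 4, 'b': 13, 'd': 4}
del 'd' → {'g': 6, 'i': 4, 'b': 13}
sum of values = 23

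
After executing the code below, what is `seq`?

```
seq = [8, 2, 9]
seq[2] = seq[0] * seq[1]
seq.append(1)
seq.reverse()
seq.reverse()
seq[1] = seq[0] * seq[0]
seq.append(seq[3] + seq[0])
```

seq[2] = seq[0]*seq[1] = 8*2 = 16 → [8, 2, 16]
append 1 → [8, 2, 16, 1]
reverse → [1, 16, 2, 8]
reverse → [8, 2, 16, 1]
seq[1] = seq[0]*seq[0] = 8*8 = 64 → [8, 64, 16, 1]
append seq[3]+seq[0] = 1+8 = 9 → [8, 64, 16, 1, 9]

[8, 64, 16, 1, 9]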